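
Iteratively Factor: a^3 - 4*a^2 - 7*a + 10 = (a - 1)*(a^2 - 3*a - 10) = (a - 1)*(a + 2)*(a - 5)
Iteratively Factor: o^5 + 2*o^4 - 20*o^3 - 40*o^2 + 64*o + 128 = (o + 4)*(o^4 - 2*o^3 - 12*o^2 + 8*o + 32) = (o + 2)*(o + 4)*(o^3 - 4*o^2 - 4*o + 16) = (o + 2)^2*(o + 4)*(o^2 - 6*o + 8) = (o - 2)*(o + 2)^2*(o + 4)*(o - 4)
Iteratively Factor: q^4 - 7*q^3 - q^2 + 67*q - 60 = (q + 3)*(q^3 - 10*q^2 + 29*q - 20) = (q - 1)*(q + 3)*(q^2 - 9*q + 20) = (q - 4)*(q - 1)*(q + 3)*(q - 5)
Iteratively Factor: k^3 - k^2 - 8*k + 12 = (k - 2)*(k^2 + k - 6) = (k - 2)^2*(k + 3)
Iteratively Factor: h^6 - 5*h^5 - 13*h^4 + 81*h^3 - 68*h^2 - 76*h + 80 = (h - 2)*(h^5 - 3*h^4 - 19*h^3 + 43*h^2 + 18*h - 40) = (h - 2)^2*(h^4 - h^3 - 21*h^2 + h + 20) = (h - 2)^2*(h - 1)*(h^3 - 21*h - 20) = (h - 2)^2*(h - 1)*(h + 4)*(h^2 - 4*h - 5) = (h - 5)*(h - 2)^2*(h - 1)*(h + 4)*(h + 1)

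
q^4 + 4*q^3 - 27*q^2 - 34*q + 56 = (q - 4)*(q - 1)*(q + 2)*(q + 7)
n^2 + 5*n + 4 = (n + 1)*(n + 4)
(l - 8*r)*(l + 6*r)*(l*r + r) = l^3*r - 2*l^2*r^2 + l^2*r - 48*l*r^3 - 2*l*r^2 - 48*r^3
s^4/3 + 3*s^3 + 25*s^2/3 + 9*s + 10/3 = (s/3 + 1/3)*(s + 1)*(s + 2)*(s + 5)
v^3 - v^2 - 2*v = v*(v - 2)*(v + 1)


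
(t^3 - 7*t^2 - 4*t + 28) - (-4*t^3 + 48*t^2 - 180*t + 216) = 5*t^3 - 55*t^2 + 176*t - 188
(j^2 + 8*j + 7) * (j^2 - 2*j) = j^4 + 6*j^3 - 9*j^2 - 14*j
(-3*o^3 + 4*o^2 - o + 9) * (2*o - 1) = -6*o^4 + 11*o^3 - 6*o^2 + 19*o - 9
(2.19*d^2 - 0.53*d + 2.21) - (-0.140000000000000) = 2.19*d^2 - 0.53*d + 2.35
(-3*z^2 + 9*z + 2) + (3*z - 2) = -3*z^2 + 12*z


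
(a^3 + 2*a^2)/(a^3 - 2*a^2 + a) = a*(a + 2)/(a^2 - 2*a + 1)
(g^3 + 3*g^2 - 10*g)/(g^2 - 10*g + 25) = g*(g^2 + 3*g - 10)/(g^2 - 10*g + 25)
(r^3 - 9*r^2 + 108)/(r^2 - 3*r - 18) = r - 6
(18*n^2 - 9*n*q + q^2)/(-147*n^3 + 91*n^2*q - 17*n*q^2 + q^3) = (-6*n + q)/(49*n^2 - 14*n*q + q^2)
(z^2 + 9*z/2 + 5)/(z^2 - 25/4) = 2*(z + 2)/(2*z - 5)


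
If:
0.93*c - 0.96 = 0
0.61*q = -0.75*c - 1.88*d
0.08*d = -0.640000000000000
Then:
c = 1.03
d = -8.00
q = 23.39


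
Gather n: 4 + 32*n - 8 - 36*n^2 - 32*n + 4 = -36*n^2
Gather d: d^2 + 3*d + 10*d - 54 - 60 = d^2 + 13*d - 114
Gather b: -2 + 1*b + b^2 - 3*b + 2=b^2 - 2*b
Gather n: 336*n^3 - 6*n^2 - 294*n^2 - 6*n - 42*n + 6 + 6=336*n^3 - 300*n^2 - 48*n + 12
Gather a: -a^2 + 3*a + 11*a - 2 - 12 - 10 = -a^2 + 14*a - 24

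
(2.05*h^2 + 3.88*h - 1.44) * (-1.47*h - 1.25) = -3.0135*h^3 - 8.2661*h^2 - 2.7332*h + 1.8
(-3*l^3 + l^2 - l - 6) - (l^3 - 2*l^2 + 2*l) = -4*l^3 + 3*l^2 - 3*l - 6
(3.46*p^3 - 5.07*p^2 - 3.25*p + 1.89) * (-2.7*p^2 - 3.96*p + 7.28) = -9.342*p^5 - 0.0125999999999973*p^4 + 54.041*p^3 - 29.1426*p^2 - 31.1444*p + 13.7592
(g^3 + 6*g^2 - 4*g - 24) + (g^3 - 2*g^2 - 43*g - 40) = 2*g^3 + 4*g^2 - 47*g - 64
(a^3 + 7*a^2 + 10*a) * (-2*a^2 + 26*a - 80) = -2*a^5 + 12*a^4 + 82*a^3 - 300*a^2 - 800*a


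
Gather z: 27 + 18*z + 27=18*z + 54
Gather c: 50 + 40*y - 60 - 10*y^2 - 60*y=-10*y^2 - 20*y - 10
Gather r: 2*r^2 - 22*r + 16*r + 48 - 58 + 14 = 2*r^2 - 6*r + 4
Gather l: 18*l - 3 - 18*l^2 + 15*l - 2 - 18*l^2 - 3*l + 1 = -36*l^2 + 30*l - 4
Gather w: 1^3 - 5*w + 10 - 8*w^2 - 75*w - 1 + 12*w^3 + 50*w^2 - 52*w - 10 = 12*w^3 + 42*w^2 - 132*w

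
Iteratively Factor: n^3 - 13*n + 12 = (n - 1)*(n^2 + n - 12) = (n - 1)*(n + 4)*(n - 3)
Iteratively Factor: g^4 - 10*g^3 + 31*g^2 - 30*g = (g - 5)*(g^3 - 5*g^2 + 6*g) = (g - 5)*(g - 2)*(g^2 - 3*g) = (g - 5)*(g - 3)*(g - 2)*(g)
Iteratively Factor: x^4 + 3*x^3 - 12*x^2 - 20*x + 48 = (x + 3)*(x^3 - 12*x + 16) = (x - 2)*(x + 3)*(x^2 + 2*x - 8) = (x - 2)^2*(x + 3)*(x + 4)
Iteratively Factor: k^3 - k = (k + 1)*(k^2 - k) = (k - 1)*(k + 1)*(k)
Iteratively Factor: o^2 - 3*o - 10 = (o + 2)*(o - 5)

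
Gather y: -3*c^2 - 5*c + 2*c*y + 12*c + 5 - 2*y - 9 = -3*c^2 + 7*c + y*(2*c - 2) - 4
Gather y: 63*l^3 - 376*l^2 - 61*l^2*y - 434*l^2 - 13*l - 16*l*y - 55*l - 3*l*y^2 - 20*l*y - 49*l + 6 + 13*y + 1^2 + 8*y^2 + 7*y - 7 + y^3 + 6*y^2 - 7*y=63*l^3 - 810*l^2 - 117*l + y^3 + y^2*(14 - 3*l) + y*(-61*l^2 - 36*l + 13)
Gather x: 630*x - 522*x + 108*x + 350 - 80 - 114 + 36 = 216*x + 192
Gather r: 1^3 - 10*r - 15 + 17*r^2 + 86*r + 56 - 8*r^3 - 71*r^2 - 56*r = -8*r^3 - 54*r^2 + 20*r + 42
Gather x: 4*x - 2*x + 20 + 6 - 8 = 2*x + 18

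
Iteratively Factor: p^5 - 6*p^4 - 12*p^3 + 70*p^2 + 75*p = (p)*(p^4 - 6*p^3 - 12*p^2 + 70*p + 75) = p*(p - 5)*(p^3 - p^2 - 17*p - 15) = p*(p - 5)*(p + 3)*(p^2 - 4*p - 5) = p*(p - 5)*(p + 1)*(p + 3)*(p - 5)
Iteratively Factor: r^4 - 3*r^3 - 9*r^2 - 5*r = (r)*(r^3 - 3*r^2 - 9*r - 5) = r*(r + 1)*(r^2 - 4*r - 5) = r*(r - 5)*(r + 1)*(r + 1)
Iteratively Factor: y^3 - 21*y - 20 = (y + 1)*(y^2 - y - 20) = (y - 5)*(y + 1)*(y + 4)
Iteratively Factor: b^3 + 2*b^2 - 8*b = (b)*(b^2 + 2*b - 8) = b*(b - 2)*(b + 4)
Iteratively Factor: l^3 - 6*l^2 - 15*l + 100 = (l - 5)*(l^2 - l - 20) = (l - 5)*(l + 4)*(l - 5)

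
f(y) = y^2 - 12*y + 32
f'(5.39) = -1.22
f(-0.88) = 43.33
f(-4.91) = 115.03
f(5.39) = -3.63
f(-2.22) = 63.57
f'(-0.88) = -13.76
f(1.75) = 14.06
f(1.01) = 20.90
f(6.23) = -3.95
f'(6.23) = 0.46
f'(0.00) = -12.00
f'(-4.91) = -21.82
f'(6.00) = 0.00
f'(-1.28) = -14.56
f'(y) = 2*y - 12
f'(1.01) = -9.98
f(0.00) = 32.00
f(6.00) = -4.00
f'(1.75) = -8.50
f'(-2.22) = -16.44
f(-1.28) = 49.00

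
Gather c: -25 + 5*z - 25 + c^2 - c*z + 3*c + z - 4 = c^2 + c*(3 - z) + 6*z - 54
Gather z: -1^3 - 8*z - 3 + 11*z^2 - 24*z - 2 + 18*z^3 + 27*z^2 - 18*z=18*z^3 + 38*z^2 - 50*z - 6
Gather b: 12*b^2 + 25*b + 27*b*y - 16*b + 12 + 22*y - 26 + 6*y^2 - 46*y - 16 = 12*b^2 + b*(27*y + 9) + 6*y^2 - 24*y - 30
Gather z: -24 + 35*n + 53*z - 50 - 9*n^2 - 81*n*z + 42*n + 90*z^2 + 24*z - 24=-9*n^2 + 77*n + 90*z^2 + z*(77 - 81*n) - 98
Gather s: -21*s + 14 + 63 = 77 - 21*s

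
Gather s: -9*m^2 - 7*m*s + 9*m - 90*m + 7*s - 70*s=-9*m^2 - 81*m + s*(-7*m - 63)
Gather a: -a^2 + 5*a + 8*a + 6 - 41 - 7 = -a^2 + 13*a - 42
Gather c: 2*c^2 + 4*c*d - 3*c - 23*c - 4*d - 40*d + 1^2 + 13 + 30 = 2*c^2 + c*(4*d - 26) - 44*d + 44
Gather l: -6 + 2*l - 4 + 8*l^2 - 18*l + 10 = 8*l^2 - 16*l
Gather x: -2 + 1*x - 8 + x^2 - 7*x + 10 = x^2 - 6*x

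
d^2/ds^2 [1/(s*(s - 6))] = 2*(s^2 + s*(s - 6) + (s - 6)^2)/(s^3*(s - 6)^3)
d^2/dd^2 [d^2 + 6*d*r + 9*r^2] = 2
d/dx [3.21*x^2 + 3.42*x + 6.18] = 6.42*x + 3.42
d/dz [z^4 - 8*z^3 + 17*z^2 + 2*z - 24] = 4*z^3 - 24*z^2 + 34*z + 2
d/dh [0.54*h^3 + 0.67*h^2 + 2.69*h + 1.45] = 1.62*h^2 + 1.34*h + 2.69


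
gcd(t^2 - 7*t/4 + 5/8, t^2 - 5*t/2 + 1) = t - 1/2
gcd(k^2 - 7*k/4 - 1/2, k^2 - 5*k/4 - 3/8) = k + 1/4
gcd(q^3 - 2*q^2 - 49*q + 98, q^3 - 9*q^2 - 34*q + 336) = q - 7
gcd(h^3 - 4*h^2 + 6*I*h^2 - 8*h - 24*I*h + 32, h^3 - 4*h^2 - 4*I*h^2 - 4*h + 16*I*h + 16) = h - 4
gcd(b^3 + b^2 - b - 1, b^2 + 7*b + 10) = 1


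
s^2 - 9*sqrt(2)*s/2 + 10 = (s - 5*sqrt(2)/2)*(s - 2*sqrt(2))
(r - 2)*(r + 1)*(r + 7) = r^3 + 6*r^2 - 9*r - 14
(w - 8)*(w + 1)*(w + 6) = w^3 - w^2 - 50*w - 48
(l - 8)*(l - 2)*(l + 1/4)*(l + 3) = l^4 - 27*l^3/4 - 63*l^2/4 + 89*l/2 + 12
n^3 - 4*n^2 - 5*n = n*(n - 5)*(n + 1)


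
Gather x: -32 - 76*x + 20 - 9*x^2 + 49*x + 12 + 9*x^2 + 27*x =0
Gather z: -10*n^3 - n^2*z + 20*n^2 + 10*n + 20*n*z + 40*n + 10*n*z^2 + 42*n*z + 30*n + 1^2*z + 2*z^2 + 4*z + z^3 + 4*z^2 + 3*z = -10*n^3 + 20*n^2 + 80*n + z^3 + z^2*(10*n + 6) + z*(-n^2 + 62*n + 8)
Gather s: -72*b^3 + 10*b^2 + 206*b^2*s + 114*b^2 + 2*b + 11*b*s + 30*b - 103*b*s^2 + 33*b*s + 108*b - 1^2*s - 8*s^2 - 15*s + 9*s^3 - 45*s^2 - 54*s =-72*b^3 + 124*b^2 + 140*b + 9*s^3 + s^2*(-103*b - 53) + s*(206*b^2 + 44*b - 70)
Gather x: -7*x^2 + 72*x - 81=-7*x^2 + 72*x - 81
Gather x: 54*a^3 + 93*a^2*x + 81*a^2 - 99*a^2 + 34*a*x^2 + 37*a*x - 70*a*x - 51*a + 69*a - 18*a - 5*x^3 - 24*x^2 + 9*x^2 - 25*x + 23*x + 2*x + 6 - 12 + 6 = 54*a^3 - 18*a^2 - 5*x^3 + x^2*(34*a - 15) + x*(93*a^2 - 33*a)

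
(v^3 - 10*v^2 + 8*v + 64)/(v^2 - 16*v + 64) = (v^2 - 2*v - 8)/(v - 8)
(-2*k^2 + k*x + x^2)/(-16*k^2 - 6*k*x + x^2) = (-k + x)/(-8*k + x)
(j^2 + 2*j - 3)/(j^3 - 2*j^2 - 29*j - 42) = (j - 1)/(j^2 - 5*j - 14)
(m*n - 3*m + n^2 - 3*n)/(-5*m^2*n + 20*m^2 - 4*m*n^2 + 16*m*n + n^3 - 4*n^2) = (3 - n)/(5*m*n - 20*m - n^2 + 4*n)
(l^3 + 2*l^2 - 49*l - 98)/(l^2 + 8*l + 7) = (l^2 - 5*l - 14)/(l + 1)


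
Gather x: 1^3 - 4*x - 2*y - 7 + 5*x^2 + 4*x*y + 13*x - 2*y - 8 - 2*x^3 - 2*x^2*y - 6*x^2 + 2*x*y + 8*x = -2*x^3 + x^2*(-2*y - 1) + x*(6*y + 17) - 4*y - 14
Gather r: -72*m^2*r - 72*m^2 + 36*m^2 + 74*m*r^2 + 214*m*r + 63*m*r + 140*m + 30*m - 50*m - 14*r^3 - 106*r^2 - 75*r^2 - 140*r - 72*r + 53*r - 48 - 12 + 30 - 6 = -36*m^2 + 120*m - 14*r^3 + r^2*(74*m - 181) + r*(-72*m^2 + 277*m - 159) - 36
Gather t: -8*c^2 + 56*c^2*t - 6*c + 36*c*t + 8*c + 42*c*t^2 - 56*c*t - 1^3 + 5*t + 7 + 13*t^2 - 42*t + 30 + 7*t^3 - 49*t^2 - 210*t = -8*c^2 + 2*c + 7*t^3 + t^2*(42*c - 36) + t*(56*c^2 - 20*c - 247) + 36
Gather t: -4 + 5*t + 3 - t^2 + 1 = -t^2 + 5*t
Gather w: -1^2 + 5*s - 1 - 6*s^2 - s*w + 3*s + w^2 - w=-6*s^2 + 8*s + w^2 + w*(-s - 1) - 2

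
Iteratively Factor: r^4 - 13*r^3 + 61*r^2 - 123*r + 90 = (r - 2)*(r^3 - 11*r^2 + 39*r - 45) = (r - 3)*(r - 2)*(r^2 - 8*r + 15) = (r - 3)^2*(r - 2)*(r - 5)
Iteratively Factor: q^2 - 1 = (q - 1)*(q + 1)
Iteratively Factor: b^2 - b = (b - 1)*(b)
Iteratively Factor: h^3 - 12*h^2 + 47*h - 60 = (h - 5)*(h^2 - 7*h + 12) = (h - 5)*(h - 4)*(h - 3)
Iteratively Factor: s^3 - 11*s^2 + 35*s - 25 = (s - 5)*(s^2 - 6*s + 5) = (s - 5)*(s - 1)*(s - 5)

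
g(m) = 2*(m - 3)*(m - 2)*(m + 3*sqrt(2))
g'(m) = 2*(m - 3)*(m - 2) + 2*(m - 3)*(m + 3*sqrt(2)) + 2*(m - 2)*(m + 3*sqrt(2))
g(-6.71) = -417.35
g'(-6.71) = 260.05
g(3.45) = 10.04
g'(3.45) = 30.54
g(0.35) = 40.16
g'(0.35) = -30.75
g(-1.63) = 87.82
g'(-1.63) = -9.55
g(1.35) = 12.00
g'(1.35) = -23.58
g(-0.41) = 62.99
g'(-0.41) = -28.18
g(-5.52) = -163.68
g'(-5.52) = 169.12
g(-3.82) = 33.55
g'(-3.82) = 68.70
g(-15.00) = -6583.50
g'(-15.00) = 1365.02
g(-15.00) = -6583.50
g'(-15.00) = 1365.02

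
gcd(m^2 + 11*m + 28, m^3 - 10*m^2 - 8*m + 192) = m + 4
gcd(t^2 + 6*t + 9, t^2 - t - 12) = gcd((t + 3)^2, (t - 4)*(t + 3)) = t + 3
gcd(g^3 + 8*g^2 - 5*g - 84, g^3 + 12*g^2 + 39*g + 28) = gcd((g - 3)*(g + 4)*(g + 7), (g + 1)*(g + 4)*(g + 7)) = g^2 + 11*g + 28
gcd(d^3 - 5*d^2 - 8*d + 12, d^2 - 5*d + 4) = d - 1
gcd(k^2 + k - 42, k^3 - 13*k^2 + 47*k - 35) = 1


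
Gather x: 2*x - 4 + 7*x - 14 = 9*x - 18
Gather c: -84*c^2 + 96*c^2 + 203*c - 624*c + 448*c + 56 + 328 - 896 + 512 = 12*c^2 + 27*c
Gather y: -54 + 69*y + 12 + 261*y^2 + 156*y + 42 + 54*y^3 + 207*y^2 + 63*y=54*y^3 + 468*y^2 + 288*y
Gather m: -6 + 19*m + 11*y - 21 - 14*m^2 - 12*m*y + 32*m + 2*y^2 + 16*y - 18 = -14*m^2 + m*(51 - 12*y) + 2*y^2 + 27*y - 45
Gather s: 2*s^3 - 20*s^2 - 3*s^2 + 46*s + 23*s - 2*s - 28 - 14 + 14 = 2*s^3 - 23*s^2 + 67*s - 28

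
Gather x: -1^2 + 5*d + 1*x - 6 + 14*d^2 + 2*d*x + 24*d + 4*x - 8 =14*d^2 + 29*d + x*(2*d + 5) - 15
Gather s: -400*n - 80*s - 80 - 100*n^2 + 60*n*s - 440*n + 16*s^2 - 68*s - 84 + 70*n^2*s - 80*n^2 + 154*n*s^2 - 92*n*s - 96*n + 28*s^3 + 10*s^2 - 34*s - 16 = -180*n^2 - 936*n + 28*s^3 + s^2*(154*n + 26) + s*(70*n^2 - 32*n - 182) - 180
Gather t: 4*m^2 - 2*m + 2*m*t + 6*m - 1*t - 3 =4*m^2 + 4*m + t*(2*m - 1) - 3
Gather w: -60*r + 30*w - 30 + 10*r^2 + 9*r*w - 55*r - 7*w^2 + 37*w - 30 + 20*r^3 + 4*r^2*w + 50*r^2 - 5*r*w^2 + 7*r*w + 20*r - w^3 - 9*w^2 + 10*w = 20*r^3 + 60*r^2 - 95*r - w^3 + w^2*(-5*r - 16) + w*(4*r^2 + 16*r + 77) - 60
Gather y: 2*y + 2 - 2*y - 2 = 0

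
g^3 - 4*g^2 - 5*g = g*(g - 5)*(g + 1)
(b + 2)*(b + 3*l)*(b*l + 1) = b^3*l + 3*b^2*l^2 + 2*b^2*l + b^2 + 6*b*l^2 + 3*b*l + 2*b + 6*l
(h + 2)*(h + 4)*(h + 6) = h^3 + 12*h^2 + 44*h + 48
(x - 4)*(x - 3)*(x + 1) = x^3 - 6*x^2 + 5*x + 12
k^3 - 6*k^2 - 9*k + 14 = (k - 7)*(k - 1)*(k + 2)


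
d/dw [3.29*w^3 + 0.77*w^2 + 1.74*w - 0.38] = 9.87*w^2 + 1.54*w + 1.74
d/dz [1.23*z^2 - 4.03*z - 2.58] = 2.46*z - 4.03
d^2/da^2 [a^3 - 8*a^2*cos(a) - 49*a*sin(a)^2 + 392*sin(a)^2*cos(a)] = 8*a^2*cos(a) + 32*a*sin(a) - 98*a*cos(2*a) + 6*a - 98*sin(2*a) - 114*cos(a) + 882*cos(3*a)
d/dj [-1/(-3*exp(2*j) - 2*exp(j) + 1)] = (-6*exp(j) - 2)*exp(j)/(3*exp(2*j) + 2*exp(j) - 1)^2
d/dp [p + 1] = 1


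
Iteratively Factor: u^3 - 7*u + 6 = (u - 2)*(u^2 + 2*u - 3) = (u - 2)*(u + 3)*(u - 1)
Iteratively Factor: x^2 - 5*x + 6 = (x - 3)*(x - 2)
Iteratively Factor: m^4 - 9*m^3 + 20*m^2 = (m - 4)*(m^3 - 5*m^2) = (m - 5)*(m - 4)*(m^2) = m*(m - 5)*(m - 4)*(m)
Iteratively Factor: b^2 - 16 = (b - 4)*(b + 4)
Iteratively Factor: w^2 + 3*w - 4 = (w - 1)*(w + 4)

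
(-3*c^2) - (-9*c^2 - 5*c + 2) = 6*c^2 + 5*c - 2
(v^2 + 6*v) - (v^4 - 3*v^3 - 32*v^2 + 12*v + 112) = -v^4 + 3*v^3 + 33*v^2 - 6*v - 112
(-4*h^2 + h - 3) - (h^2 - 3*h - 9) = -5*h^2 + 4*h + 6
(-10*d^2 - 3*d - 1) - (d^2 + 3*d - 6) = -11*d^2 - 6*d + 5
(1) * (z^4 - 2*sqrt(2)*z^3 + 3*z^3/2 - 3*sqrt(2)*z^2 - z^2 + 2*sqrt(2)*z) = z^4 - 2*sqrt(2)*z^3 + 3*z^3/2 - 3*sqrt(2)*z^2 - z^2 + 2*sqrt(2)*z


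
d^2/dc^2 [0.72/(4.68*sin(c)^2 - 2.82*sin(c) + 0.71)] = (-63.078912*sin(c)^4 + 28.506816*sin(c)^3 + 98.462304*sin(c)^2 - 58.455216*sin(c) + 6.666624)/(4.68*sin(c)^2 - 2.82*sin(c) + 0.71)^3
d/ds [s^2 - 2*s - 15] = 2*s - 2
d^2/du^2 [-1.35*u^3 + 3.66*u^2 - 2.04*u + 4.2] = 7.32 - 8.1*u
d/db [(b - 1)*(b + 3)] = 2*b + 2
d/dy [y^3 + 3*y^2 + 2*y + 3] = 3*y^2 + 6*y + 2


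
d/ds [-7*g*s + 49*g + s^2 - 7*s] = -7*g + 2*s - 7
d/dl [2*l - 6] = 2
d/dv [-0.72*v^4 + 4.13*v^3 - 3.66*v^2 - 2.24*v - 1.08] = -2.88*v^3 + 12.39*v^2 - 7.32*v - 2.24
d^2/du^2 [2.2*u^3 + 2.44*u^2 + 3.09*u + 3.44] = 13.2*u + 4.88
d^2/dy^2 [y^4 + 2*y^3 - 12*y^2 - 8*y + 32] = 12*y^2 + 12*y - 24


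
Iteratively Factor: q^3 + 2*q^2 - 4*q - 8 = (q + 2)*(q^2 - 4) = (q + 2)^2*(q - 2)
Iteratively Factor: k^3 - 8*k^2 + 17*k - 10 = (k - 5)*(k^2 - 3*k + 2) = (k - 5)*(k - 1)*(k - 2)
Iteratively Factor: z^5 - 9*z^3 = (z)*(z^4 - 9*z^2) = z*(z - 3)*(z^3 + 3*z^2) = z^2*(z - 3)*(z^2 + 3*z) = z^2*(z - 3)*(z + 3)*(z)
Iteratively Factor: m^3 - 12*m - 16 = (m + 2)*(m^2 - 2*m - 8) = (m + 2)^2*(m - 4)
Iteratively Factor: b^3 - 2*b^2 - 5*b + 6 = (b + 2)*(b^2 - 4*b + 3) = (b - 1)*(b + 2)*(b - 3)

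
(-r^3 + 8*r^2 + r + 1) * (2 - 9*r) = 9*r^4 - 74*r^3 + 7*r^2 - 7*r + 2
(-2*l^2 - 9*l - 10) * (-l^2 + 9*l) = 2*l^4 - 9*l^3 - 71*l^2 - 90*l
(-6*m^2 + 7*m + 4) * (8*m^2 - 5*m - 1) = -48*m^4 + 86*m^3 + 3*m^2 - 27*m - 4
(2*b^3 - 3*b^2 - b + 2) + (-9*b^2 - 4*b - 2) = 2*b^3 - 12*b^2 - 5*b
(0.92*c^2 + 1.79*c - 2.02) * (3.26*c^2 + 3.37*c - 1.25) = 2.9992*c^4 + 8.9358*c^3 - 1.7029*c^2 - 9.0449*c + 2.525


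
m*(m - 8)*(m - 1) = m^3 - 9*m^2 + 8*m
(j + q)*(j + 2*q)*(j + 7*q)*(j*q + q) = j^4*q + 10*j^3*q^2 + j^3*q + 23*j^2*q^3 + 10*j^2*q^2 + 14*j*q^4 + 23*j*q^3 + 14*q^4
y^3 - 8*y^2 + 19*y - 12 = (y - 4)*(y - 3)*(y - 1)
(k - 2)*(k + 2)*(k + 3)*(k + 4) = k^4 + 7*k^3 + 8*k^2 - 28*k - 48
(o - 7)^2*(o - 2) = o^3 - 16*o^2 + 77*o - 98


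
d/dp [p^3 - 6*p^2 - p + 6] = 3*p^2 - 12*p - 1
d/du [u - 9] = 1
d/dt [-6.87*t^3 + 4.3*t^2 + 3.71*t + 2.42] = -20.61*t^2 + 8.6*t + 3.71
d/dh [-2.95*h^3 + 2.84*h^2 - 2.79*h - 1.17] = -8.85*h^2 + 5.68*h - 2.79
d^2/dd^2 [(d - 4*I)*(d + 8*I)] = 2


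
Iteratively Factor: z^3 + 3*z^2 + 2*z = (z + 2)*(z^2 + z) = (z + 1)*(z + 2)*(z)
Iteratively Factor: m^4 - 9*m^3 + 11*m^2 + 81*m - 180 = (m - 4)*(m^3 - 5*m^2 - 9*m + 45) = (m - 5)*(m - 4)*(m^2 - 9) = (m - 5)*(m - 4)*(m - 3)*(m + 3)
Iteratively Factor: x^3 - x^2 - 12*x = (x)*(x^2 - x - 12) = x*(x + 3)*(x - 4)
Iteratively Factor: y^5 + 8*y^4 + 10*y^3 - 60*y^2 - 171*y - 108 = (y + 3)*(y^4 + 5*y^3 - 5*y^2 - 45*y - 36) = (y + 1)*(y + 3)*(y^3 + 4*y^2 - 9*y - 36) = (y + 1)*(y + 3)^2*(y^2 + y - 12) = (y - 3)*(y + 1)*(y + 3)^2*(y + 4)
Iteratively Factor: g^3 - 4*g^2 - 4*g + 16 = (g - 2)*(g^2 - 2*g - 8) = (g - 2)*(g + 2)*(g - 4)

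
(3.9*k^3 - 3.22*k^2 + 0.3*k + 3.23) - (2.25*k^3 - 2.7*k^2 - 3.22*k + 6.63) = 1.65*k^3 - 0.52*k^2 + 3.52*k - 3.4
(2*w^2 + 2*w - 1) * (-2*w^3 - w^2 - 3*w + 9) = -4*w^5 - 6*w^4 - 6*w^3 + 13*w^2 + 21*w - 9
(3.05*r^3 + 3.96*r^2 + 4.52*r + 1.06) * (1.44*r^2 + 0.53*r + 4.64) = 4.392*r^5 + 7.3189*r^4 + 22.7596*r^3 + 22.2964*r^2 + 21.5346*r + 4.9184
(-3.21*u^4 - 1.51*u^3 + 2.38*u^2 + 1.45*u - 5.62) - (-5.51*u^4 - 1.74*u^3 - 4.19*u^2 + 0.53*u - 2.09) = 2.3*u^4 + 0.23*u^3 + 6.57*u^2 + 0.92*u - 3.53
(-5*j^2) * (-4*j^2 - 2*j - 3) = 20*j^4 + 10*j^3 + 15*j^2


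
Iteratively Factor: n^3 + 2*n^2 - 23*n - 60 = (n + 3)*(n^2 - n - 20) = (n - 5)*(n + 3)*(n + 4)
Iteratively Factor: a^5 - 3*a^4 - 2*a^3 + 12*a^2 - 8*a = (a + 2)*(a^4 - 5*a^3 + 8*a^2 - 4*a) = (a - 1)*(a + 2)*(a^3 - 4*a^2 + 4*a) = a*(a - 1)*(a + 2)*(a^2 - 4*a + 4) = a*(a - 2)*(a - 1)*(a + 2)*(a - 2)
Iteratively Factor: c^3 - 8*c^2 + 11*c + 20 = (c - 4)*(c^2 - 4*c - 5) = (c - 4)*(c + 1)*(c - 5)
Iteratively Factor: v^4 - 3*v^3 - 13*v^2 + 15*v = (v + 3)*(v^3 - 6*v^2 + 5*v) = v*(v + 3)*(v^2 - 6*v + 5) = v*(v - 1)*(v + 3)*(v - 5)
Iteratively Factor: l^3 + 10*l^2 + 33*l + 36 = (l + 3)*(l^2 + 7*l + 12) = (l + 3)*(l + 4)*(l + 3)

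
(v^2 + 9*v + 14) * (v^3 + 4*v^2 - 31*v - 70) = v^5 + 13*v^4 + 19*v^3 - 293*v^2 - 1064*v - 980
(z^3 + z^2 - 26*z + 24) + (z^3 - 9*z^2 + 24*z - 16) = 2*z^3 - 8*z^2 - 2*z + 8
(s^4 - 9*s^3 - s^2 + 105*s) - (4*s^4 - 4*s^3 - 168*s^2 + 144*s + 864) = -3*s^4 - 5*s^3 + 167*s^2 - 39*s - 864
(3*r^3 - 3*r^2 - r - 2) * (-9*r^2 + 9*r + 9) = -27*r^5 + 54*r^4 + 9*r^3 - 18*r^2 - 27*r - 18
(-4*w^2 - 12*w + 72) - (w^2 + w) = -5*w^2 - 13*w + 72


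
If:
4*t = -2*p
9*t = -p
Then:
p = 0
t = 0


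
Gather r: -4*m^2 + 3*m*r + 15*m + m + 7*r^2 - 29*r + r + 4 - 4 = -4*m^2 + 16*m + 7*r^2 + r*(3*m - 28)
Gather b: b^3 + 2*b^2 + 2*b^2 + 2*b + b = b^3 + 4*b^2 + 3*b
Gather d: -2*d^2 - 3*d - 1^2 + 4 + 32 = -2*d^2 - 3*d + 35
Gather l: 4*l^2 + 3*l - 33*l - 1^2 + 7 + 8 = 4*l^2 - 30*l + 14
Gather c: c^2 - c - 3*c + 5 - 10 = c^2 - 4*c - 5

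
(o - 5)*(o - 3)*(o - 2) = o^3 - 10*o^2 + 31*o - 30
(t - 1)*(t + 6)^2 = t^3 + 11*t^2 + 24*t - 36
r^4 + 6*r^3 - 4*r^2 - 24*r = r*(r - 2)*(r + 2)*(r + 6)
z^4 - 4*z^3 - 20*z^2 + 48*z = z*(z - 6)*(z - 2)*(z + 4)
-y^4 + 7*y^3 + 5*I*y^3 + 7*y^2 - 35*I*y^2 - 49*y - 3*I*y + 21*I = (y - 7)*(y - 3*I)*(I*y + 1)^2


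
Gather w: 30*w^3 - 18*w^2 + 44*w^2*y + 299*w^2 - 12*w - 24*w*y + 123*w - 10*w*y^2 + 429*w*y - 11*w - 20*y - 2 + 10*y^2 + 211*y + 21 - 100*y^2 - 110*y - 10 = 30*w^3 + w^2*(44*y + 281) + w*(-10*y^2 + 405*y + 100) - 90*y^2 + 81*y + 9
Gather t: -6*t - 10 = -6*t - 10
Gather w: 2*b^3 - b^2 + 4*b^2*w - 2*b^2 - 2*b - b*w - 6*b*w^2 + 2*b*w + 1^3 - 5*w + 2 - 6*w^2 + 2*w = 2*b^3 - 3*b^2 - 2*b + w^2*(-6*b - 6) + w*(4*b^2 + b - 3) + 3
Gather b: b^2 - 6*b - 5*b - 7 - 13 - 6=b^2 - 11*b - 26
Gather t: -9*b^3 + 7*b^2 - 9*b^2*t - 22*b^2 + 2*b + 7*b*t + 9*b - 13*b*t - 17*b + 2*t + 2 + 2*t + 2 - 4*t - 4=-9*b^3 - 15*b^2 - 6*b + t*(-9*b^2 - 6*b)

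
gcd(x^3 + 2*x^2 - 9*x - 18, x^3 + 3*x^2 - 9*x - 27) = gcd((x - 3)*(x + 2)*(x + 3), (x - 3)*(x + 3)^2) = x^2 - 9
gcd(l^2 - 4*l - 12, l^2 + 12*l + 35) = 1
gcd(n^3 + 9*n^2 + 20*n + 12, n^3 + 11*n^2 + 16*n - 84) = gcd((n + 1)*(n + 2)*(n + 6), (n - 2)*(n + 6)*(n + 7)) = n + 6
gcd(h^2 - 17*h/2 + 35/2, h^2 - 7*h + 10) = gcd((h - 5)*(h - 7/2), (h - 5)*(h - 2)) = h - 5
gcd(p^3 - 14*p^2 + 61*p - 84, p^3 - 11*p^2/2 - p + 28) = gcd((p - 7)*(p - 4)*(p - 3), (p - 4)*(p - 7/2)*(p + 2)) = p - 4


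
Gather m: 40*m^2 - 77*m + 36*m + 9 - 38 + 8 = 40*m^2 - 41*m - 21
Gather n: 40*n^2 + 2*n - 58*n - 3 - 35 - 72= 40*n^2 - 56*n - 110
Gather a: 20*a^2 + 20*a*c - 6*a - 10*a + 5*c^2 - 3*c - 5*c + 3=20*a^2 + a*(20*c - 16) + 5*c^2 - 8*c + 3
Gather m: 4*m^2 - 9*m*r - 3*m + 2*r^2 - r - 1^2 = 4*m^2 + m*(-9*r - 3) + 2*r^2 - r - 1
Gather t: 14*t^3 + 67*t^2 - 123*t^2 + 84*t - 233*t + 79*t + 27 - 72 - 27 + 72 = 14*t^3 - 56*t^2 - 70*t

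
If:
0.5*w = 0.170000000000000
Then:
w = 0.34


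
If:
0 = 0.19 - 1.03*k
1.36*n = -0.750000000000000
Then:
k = 0.18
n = -0.55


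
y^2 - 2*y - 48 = (y - 8)*(y + 6)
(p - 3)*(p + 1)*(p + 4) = p^3 + 2*p^2 - 11*p - 12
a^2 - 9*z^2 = (a - 3*z)*(a + 3*z)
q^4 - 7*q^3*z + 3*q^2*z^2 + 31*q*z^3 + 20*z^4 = (q - 5*z)*(q - 4*z)*(q + z)^2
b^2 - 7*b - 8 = (b - 8)*(b + 1)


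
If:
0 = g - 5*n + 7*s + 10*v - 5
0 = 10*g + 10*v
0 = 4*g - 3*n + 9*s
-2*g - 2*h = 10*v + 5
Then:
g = -v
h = -4*v - 5/2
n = 109*v/24 - 15/8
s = 47*v/24 - 5/8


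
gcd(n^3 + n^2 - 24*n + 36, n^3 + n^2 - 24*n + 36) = n^3 + n^2 - 24*n + 36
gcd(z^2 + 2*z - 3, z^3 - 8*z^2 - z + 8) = z - 1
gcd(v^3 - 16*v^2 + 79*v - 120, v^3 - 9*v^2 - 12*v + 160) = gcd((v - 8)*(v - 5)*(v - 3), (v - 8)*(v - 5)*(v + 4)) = v^2 - 13*v + 40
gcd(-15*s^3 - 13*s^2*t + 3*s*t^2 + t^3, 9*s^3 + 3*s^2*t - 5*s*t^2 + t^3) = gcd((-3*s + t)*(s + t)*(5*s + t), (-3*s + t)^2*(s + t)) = 3*s^2 + 2*s*t - t^2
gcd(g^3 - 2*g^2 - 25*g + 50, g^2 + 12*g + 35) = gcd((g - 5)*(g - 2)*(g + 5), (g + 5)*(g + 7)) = g + 5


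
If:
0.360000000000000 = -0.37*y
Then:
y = -0.97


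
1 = 1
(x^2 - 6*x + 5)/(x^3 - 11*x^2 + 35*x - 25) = 1/(x - 5)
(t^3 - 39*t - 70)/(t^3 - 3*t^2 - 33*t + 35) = (t + 2)/(t - 1)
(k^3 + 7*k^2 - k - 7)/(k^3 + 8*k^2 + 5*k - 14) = (k + 1)/(k + 2)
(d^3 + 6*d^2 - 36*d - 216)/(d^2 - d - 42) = (d^2 - 36)/(d - 7)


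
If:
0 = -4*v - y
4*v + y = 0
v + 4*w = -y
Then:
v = -y/4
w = -3*y/16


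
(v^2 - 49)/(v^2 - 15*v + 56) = (v + 7)/(v - 8)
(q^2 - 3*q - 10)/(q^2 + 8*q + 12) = (q - 5)/(q + 6)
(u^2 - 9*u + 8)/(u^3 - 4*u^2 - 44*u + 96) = (u - 1)/(u^2 + 4*u - 12)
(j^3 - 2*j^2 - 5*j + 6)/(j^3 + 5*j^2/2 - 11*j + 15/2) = 2*(j^2 - j - 6)/(2*j^2 + 7*j - 15)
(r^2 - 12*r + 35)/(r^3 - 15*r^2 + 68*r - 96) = (r^2 - 12*r + 35)/(r^3 - 15*r^2 + 68*r - 96)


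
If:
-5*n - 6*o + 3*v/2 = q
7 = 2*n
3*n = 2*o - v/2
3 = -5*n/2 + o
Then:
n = 7/2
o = 47/4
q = -49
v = 26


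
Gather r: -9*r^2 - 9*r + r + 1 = -9*r^2 - 8*r + 1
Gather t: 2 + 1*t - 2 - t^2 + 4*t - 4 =-t^2 + 5*t - 4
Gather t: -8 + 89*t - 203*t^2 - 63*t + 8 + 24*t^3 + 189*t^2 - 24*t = 24*t^3 - 14*t^2 + 2*t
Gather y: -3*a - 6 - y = -3*a - y - 6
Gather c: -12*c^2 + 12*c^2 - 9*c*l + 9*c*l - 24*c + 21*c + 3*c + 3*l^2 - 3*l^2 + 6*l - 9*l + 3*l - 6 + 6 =0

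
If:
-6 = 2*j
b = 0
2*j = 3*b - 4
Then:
No Solution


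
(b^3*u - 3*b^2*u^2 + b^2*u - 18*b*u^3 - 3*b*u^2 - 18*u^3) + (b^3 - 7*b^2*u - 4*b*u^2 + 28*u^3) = b^3*u + b^3 - 3*b^2*u^2 - 6*b^2*u - 18*b*u^3 - 7*b*u^2 + 10*u^3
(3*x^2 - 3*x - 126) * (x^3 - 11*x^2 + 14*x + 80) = 3*x^5 - 36*x^4 - 51*x^3 + 1584*x^2 - 2004*x - 10080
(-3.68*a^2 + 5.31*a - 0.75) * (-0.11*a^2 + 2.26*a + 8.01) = 0.4048*a^4 - 8.9009*a^3 - 17.3937*a^2 + 40.8381*a - 6.0075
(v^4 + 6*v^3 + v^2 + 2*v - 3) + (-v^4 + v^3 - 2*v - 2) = 7*v^3 + v^2 - 5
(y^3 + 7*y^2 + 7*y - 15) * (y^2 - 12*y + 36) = y^5 - 5*y^4 - 41*y^3 + 153*y^2 + 432*y - 540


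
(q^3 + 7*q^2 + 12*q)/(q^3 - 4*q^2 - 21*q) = (q + 4)/(q - 7)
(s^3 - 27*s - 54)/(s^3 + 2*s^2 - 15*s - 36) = (s - 6)/(s - 4)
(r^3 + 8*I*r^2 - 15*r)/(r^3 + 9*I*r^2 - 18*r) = (r + 5*I)/(r + 6*I)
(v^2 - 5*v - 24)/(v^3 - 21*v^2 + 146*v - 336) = (v + 3)/(v^2 - 13*v + 42)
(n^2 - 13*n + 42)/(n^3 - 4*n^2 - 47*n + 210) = (n - 7)/(n^2 + 2*n - 35)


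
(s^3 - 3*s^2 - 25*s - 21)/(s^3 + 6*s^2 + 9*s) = (s^2 - 6*s - 7)/(s*(s + 3))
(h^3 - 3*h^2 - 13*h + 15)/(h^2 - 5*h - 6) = (-h^3 + 3*h^2 + 13*h - 15)/(-h^2 + 5*h + 6)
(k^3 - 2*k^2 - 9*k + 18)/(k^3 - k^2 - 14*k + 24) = (k + 3)/(k + 4)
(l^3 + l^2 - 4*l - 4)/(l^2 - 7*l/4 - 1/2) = 4*(l^2 + 3*l + 2)/(4*l + 1)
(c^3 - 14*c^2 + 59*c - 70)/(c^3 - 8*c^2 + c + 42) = (c^2 - 7*c + 10)/(c^2 - c - 6)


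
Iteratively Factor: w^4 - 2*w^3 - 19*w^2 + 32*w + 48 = (w + 4)*(w^3 - 6*w^2 + 5*w + 12) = (w - 3)*(w + 4)*(w^2 - 3*w - 4) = (w - 4)*(w - 3)*(w + 4)*(w + 1)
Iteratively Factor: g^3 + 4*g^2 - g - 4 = (g + 4)*(g^2 - 1) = (g - 1)*(g + 4)*(g + 1)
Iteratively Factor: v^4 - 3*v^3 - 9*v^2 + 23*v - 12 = (v - 1)*(v^3 - 2*v^2 - 11*v + 12) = (v - 4)*(v - 1)*(v^2 + 2*v - 3) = (v - 4)*(v - 1)*(v + 3)*(v - 1)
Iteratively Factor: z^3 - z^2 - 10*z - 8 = (z + 2)*(z^2 - 3*z - 4) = (z - 4)*(z + 2)*(z + 1)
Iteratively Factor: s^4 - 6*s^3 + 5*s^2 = (s)*(s^3 - 6*s^2 + 5*s) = s^2*(s^2 - 6*s + 5) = s^2*(s - 1)*(s - 5)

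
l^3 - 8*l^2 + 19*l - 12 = (l - 4)*(l - 3)*(l - 1)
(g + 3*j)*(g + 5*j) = g^2 + 8*g*j + 15*j^2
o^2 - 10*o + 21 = (o - 7)*(o - 3)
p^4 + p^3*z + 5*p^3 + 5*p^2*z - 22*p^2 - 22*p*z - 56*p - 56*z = (p - 4)*(p + 2)*(p + 7)*(p + z)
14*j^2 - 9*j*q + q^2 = (-7*j + q)*(-2*j + q)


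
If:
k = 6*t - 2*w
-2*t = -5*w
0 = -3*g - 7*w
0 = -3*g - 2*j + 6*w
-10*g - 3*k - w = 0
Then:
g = 0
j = 0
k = 0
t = 0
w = 0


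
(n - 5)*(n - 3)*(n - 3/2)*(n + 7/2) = n^4 - 6*n^3 - 25*n^2/4 + 72*n - 315/4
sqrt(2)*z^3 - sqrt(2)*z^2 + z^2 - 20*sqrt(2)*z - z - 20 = (z - 5)*(z + 4)*(sqrt(2)*z + 1)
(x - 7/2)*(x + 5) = x^2 + 3*x/2 - 35/2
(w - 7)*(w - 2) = w^2 - 9*w + 14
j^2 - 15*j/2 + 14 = (j - 4)*(j - 7/2)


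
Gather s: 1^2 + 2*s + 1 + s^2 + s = s^2 + 3*s + 2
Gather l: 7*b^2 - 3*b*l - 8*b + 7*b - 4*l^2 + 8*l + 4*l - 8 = 7*b^2 - b - 4*l^2 + l*(12 - 3*b) - 8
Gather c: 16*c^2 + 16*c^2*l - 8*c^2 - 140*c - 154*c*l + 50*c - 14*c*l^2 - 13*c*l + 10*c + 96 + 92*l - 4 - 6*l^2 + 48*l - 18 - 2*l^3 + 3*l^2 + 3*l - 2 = c^2*(16*l + 8) + c*(-14*l^2 - 167*l - 80) - 2*l^3 - 3*l^2 + 143*l + 72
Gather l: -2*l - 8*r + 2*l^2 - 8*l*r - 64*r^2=2*l^2 + l*(-8*r - 2) - 64*r^2 - 8*r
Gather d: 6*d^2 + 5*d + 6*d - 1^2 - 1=6*d^2 + 11*d - 2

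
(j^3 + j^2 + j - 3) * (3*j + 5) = 3*j^4 + 8*j^3 + 8*j^2 - 4*j - 15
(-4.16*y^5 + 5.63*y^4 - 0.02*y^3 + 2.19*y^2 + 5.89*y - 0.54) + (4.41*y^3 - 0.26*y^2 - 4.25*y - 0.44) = -4.16*y^5 + 5.63*y^4 + 4.39*y^3 + 1.93*y^2 + 1.64*y - 0.98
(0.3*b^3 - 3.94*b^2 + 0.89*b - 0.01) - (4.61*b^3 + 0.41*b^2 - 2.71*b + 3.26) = -4.31*b^3 - 4.35*b^2 + 3.6*b - 3.27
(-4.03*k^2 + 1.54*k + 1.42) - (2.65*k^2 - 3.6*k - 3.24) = -6.68*k^2 + 5.14*k + 4.66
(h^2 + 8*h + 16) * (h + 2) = h^3 + 10*h^2 + 32*h + 32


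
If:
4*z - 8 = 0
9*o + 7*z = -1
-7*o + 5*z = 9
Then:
No Solution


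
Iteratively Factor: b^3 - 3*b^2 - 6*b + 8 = (b - 1)*(b^2 - 2*b - 8) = (b - 1)*(b + 2)*(b - 4)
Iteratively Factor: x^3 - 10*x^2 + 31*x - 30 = (x - 2)*(x^2 - 8*x + 15) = (x - 5)*(x - 2)*(x - 3)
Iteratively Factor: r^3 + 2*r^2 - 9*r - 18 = (r + 2)*(r^2 - 9) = (r + 2)*(r + 3)*(r - 3)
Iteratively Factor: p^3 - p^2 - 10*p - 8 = (p + 1)*(p^2 - 2*p - 8) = (p + 1)*(p + 2)*(p - 4)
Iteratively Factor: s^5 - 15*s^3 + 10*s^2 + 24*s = (s - 2)*(s^4 + 2*s^3 - 11*s^2 - 12*s) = s*(s - 2)*(s^3 + 2*s^2 - 11*s - 12) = s*(s - 2)*(s + 1)*(s^2 + s - 12) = s*(s - 2)*(s + 1)*(s + 4)*(s - 3)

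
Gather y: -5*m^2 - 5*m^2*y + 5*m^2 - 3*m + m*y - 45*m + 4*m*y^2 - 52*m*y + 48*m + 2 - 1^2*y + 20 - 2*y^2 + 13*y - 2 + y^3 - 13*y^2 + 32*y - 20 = y^3 + y^2*(4*m - 15) + y*(-5*m^2 - 51*m + 44)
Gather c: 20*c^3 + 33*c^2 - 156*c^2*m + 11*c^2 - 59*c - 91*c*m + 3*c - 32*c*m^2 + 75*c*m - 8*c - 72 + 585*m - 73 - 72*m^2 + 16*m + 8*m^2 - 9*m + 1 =20*c^3 + c^2*(44 - 156*m) + c*(-32*m^2 - 16*m - 64) - 64*m^2 + 592*m - 144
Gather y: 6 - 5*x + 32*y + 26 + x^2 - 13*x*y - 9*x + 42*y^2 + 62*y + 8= x^2 - 14*x + 42*y^2 + y*(94 - 13*x) + 40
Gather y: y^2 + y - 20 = y^2 + y - 20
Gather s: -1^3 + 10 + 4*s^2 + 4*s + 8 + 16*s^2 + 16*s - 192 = 20*s^2 + 20*s - 175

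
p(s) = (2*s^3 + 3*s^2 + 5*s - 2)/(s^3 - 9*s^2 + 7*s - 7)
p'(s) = (-3*s^2 + 18*s - 7)*(2*s^3 + 3*s^2 + 5*s - 2)/(s^3 - 9*s^2 + 7*s - 7)^2 + (6*s^2 + 6*s + 5)/(s^3 - 9*s^2 + 7*s - 7) = 3*(-7*s^4 + 6*s^3 + 10*s^2 - 26*s - 7)/(s^6 - 18*s^5 + 95*s^4 - 140*s^3 + 175*s^2 - 98*s + 49)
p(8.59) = 66.88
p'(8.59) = -193.76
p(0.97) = -0.97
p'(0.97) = -1.17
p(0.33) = -0.01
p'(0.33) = -1.36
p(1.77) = -1.58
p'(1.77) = -0.58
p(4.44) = -3.87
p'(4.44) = -1.47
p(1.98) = -1.70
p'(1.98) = -0.56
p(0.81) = -0.76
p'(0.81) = -1.42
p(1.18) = -1.18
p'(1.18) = -0.89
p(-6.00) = 0.60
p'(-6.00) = -0.09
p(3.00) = -2.35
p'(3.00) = -0.75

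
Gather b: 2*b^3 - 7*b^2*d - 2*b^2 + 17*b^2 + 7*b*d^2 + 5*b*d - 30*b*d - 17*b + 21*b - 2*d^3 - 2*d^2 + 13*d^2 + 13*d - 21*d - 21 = 2*b^3 + b^2*(15 - 7*d) + b*(7*d^2 - 25*d + 4) - 2*d^3 + 11*d^2 - 8*d - 21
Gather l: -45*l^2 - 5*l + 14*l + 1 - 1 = -45*l^2 + 9*l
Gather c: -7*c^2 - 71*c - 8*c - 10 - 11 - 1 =-7*c^2 - 79*c - 22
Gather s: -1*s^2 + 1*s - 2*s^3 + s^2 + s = -2*s^3 + 2*s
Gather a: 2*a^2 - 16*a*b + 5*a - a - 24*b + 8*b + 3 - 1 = 2*a^2 + a*(4 - 16*b) - 16*b + 2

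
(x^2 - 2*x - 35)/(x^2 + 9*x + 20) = (x - 7)/(x + 4)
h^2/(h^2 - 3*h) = h/(h - 3)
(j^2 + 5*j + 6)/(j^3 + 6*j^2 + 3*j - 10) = (j + 3)/(j^2 + 4*j - 5)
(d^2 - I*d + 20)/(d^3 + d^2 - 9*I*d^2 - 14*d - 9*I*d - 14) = (d^2 - I*d + 20)/(d^3 + d^2*(1 - 9*I) - d*(14 + 9*I) - 14)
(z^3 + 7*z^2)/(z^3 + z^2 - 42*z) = z/(z - 6)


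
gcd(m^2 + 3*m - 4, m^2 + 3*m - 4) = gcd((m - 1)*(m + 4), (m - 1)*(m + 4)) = m^2 + 3*m - 4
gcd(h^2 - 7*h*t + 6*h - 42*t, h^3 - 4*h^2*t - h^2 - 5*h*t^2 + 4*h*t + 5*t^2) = 1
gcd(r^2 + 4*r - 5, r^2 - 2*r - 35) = r + 5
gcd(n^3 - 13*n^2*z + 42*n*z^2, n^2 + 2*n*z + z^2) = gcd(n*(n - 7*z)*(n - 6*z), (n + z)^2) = 1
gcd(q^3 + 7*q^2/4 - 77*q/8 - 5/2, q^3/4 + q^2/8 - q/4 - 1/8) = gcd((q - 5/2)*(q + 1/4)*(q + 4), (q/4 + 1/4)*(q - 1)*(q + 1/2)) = 1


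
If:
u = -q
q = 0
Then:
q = 0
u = 0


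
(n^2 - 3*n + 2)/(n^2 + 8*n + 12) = (n^2 - 3*n + 2)/(n^2 + 8*n + 12)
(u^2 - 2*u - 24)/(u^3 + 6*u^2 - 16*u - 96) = (u - 6)/(u^2 + 2*u - 24)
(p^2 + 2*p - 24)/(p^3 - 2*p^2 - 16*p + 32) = (p + 6)/(p^2 + 2*p - 8)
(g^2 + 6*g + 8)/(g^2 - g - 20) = (g + 2)/(g - 5)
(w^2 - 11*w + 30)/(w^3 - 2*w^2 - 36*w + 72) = (w - 5)/(w^2 + 4*w - 12)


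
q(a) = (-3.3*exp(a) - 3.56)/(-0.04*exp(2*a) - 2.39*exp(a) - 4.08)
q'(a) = (-3.3*exp(a) - 3.56)*(0.08*exp(2*a) + 2.39*exp(a))/(-0.04*exp(2*a) - 2.39*exp(a) - 4.08)^2 - 3.3*exp(a)/(-0.04*exp(2*a) - 2.39*exp(a) - 4.08) = (-0.132*exp(2*a) - 0.2848*exp(a) + 4.9556)*exp(a)/(0.0016*exp(4*a) + 0.1912*exp(3*a) + 6.0385*exp(2*a) + 19.5024*exp(a) + 16.6464)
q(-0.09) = 1.04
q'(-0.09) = 0.11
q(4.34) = 0.61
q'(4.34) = -0.34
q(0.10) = 1.06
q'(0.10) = 0.11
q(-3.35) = 0.88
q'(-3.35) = 0.01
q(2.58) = 1.11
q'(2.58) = -0.16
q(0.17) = 1.07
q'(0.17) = 0.11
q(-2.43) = 0.90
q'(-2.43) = 0.02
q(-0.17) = 1.04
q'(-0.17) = 0.10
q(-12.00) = 0.87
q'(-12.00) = 0.00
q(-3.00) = 0.89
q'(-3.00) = 0.01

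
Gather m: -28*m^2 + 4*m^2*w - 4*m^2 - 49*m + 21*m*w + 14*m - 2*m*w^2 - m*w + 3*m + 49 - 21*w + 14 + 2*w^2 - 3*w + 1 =m^2*(4*w - 32) + m*(-2*w^2 + 20*w - 32) + 2*w^2 - 24*w + 64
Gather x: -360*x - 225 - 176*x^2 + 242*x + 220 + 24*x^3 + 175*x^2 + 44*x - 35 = 24*x^3 - x^2 - 74*x - 40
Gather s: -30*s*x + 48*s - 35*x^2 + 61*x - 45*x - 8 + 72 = s*(48 - 30*x) - 35*x^2 + 16*x + 64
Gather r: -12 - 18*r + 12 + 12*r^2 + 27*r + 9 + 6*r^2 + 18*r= 18*r^2 + 27*r + 9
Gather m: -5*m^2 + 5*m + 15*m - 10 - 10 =-5*m^2 + 20*m - 20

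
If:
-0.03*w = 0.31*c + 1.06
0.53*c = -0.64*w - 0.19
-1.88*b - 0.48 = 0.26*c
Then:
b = 0.25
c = -3.69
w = 2.76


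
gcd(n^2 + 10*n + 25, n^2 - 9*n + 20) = 1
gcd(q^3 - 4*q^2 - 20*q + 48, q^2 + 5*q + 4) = q + 4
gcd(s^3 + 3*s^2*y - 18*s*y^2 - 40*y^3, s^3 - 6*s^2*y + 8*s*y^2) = -s + 4*y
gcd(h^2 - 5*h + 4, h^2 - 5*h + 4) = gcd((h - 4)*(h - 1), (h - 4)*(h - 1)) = h^2 - 5*h + 4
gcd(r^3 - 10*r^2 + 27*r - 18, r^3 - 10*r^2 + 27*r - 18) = r^3 - 10*r^2 + 27*r - 18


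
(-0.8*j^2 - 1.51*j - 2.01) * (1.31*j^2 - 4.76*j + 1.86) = -1.048*j^4 + 1.8299*j^3 + 3.0665*j^2 + 6.759*j - 3.7386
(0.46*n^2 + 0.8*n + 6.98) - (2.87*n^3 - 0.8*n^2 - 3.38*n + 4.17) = -2.87*n^3 + 1.26*n^2 + 4.18*n + 2.81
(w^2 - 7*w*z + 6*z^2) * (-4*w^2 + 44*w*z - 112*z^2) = -4*w^4 + 72*w^3*z - 444*w^2*z^2 + 1048*w*z^3 - 672*z^4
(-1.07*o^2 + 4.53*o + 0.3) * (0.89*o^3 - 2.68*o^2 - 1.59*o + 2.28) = -0.9523*o^5 + 6.8993*o^4 - 10.1721*o^3 - 10.4463*o^2 + 9.8514*o + 0.684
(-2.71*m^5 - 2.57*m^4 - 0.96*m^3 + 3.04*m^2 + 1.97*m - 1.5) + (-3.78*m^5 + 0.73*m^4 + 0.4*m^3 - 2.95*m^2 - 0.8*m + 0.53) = -6.49*m^5 - 1.84*m^4 - 0.56*m^3 + 0.0899999999999999*m^2 + 1.17*m - 0.97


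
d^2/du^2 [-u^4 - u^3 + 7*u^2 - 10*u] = -12*u^2 - 6*u + 14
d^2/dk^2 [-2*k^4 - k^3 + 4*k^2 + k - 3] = -24*k^2 - 6*k + 8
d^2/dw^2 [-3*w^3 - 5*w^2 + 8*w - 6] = -18*w - 10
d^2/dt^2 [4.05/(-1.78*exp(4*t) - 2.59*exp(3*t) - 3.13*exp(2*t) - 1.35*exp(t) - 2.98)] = (-4.05*(7.12*exp(3*t) + 7.77*exp(2*t) + 6.26*exp(t) + 1.35)*(14.24*exp(3*t) + 15.54*exp(2*t) + 12.52*exp(t) + 2.7)*exp(t) + (115.344*exp(3*t) + 94.4055*exp(2*t) + 50.706*exp(t) + 5.4675)*(1.78*exp(4*t) + 2.59*exp(3*t) + 3.13*exp(2*t) + 1.35*exp(t) + 2.98))*exp(t)/(1.78*exp(4*t) + 2.59*exp(3*t) + 3.13*exp(2*t) + 1.35*exp(t) + 2.98)^3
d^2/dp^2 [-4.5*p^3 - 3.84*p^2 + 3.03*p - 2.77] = -27.0*p - 7.68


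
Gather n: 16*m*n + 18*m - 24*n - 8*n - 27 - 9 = 18*m + n*(16*m - 32) - 36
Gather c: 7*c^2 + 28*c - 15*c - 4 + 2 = 7*c^2 + 13*c - 2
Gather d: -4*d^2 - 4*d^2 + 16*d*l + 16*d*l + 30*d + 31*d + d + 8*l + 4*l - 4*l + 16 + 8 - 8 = -8*d^2 + d*(32*l + 62) + 8*l + 16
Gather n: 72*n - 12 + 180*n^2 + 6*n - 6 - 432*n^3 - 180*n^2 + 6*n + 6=-432*n^3 + 84*n - 12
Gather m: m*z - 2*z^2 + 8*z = m*z - 2*z^2 + 8*z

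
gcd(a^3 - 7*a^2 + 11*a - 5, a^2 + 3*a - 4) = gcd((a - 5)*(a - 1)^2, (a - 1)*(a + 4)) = a - 1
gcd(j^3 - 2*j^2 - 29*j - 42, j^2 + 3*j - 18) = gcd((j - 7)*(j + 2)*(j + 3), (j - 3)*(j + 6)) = 1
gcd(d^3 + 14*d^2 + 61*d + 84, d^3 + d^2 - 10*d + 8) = d + 4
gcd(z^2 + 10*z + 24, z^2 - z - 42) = z + 6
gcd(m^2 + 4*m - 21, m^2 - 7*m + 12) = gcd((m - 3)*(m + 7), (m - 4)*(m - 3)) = m - 3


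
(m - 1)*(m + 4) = m^2 + 3*m - 4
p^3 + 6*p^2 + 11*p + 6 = (p + 1)*(p + 2)*(p + 3)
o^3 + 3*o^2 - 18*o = o*(o - 3)*(o + 6)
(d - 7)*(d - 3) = d^2 - 10*d + 21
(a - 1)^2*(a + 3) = a^3 + a^2 - 5*a + 3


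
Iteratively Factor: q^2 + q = (q + 1)*(q)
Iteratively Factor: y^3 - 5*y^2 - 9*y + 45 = (y - 5)*(y^2 - 9) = (y - 5)*(y - 3)*(y + 3)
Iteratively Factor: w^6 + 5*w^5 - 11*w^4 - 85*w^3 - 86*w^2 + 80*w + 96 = (w + 3)*(w^5 + 2*w^4 - 17*w^3 - 34*w^2 + 16*w + 32) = (w + 2)*(w + 3)*(w^4 - 17*w^2 + 16) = (w + 1)*(w + 2)*(w + 3)*(w^3 - w^2 - 16*w + 16) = (w + 1)*(w + 2)*(w + 3)*(w + 4)*(w^2 - 5*w + 4) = (w - 4)*(w + 1)*(w + 2)*(w + 3)*(w + 4)*(w - 1)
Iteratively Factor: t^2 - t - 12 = (t + 3)*(t - 4)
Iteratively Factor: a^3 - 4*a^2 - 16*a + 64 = (a - 4)*(a^2 - 16) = (a - 4)*(a + 4)*(a - 4)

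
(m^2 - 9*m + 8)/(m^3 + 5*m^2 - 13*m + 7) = (m - 8)/(m^2 + 6*m - 7)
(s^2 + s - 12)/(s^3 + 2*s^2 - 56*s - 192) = (s - 3)/(s^2 - 2*s - 48)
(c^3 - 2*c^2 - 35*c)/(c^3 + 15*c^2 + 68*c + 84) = c*(c^2 - 2*c - 35)/(c^3 + 15*c^2 + 68*c + 84)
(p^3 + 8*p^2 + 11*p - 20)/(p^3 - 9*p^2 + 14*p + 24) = (p^3 + 8*p^2 + 11*p - 20)/(p^3 - 9*p^2 + 14*p + 24)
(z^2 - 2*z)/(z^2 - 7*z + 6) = z*(z - 2)/(z^2 - 7*z + 6)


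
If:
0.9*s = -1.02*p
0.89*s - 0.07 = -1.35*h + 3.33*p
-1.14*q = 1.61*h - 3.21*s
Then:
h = 0.0518518518518519 - 2.83572984749455*s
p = -0.882352941176471*s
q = 6.82063601268968*s - 0.0732293697205978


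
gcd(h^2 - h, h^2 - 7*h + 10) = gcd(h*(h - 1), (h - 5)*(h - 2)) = 1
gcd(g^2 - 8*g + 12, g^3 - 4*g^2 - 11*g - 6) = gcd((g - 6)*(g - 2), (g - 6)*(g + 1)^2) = g - 6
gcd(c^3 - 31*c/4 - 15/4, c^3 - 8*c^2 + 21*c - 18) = c - 3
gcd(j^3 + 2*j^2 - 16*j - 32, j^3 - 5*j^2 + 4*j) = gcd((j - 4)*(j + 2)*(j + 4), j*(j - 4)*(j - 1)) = j - 4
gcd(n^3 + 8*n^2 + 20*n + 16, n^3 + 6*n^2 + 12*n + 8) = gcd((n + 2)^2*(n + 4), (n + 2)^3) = n^2 + 4*n + 4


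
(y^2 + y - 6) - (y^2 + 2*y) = -y - 6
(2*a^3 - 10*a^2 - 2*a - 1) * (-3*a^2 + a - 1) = -6*a^5 + 32*a^4 - 6*a^3 + 11*a^2 + a + 1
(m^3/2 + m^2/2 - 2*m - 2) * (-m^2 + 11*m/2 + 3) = -m^5/2 + 9*m^4/4 + 25*m^3/4 - 15*m^2/2 - 17*m - 6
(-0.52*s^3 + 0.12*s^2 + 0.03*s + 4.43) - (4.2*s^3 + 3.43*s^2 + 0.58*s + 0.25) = -4.72*s^3 - 3.31*s^2 - 0.55*s + 4.18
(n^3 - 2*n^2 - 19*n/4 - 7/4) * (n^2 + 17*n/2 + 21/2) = n^5 + 13*n^4/2 - 45*n^3/4 - 505*n^2/8 - 259*n/4 - 147/8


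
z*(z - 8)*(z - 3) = z^3 - 11*z^2 + 24*z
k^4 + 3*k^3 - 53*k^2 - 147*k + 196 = (k - 7)*(k - 1)*(k + 4)*(k + 7)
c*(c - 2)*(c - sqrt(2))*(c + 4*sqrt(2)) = c^4 - 2*c^3 + 3*sqrt(2)*c^3 - 6*sqrt(2)*c^2 - 8*c^2 + 16*c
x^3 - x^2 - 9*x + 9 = (x - 3)*(x - 1)*(x + 3)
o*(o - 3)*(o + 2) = o^3 - o^2 - 6*o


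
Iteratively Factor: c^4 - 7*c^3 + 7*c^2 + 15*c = (c - 5)*(c^3 - 2*c^2 - 3*c) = (c - 5)*(c + 1)*(c^2 - 3*c) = (c - 5)*(c - 3)*(c + 1)*(c)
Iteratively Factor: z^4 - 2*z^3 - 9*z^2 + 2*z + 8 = (z - 1)*(z^3 - z^2 - 10*z - 8) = (z - 1)*(z + 1)*(z^2 - 2*z - 8) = (z - 4)*(z - 1)*(z + 1)*(z + 2)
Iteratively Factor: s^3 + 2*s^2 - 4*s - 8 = (s + 2)*(s^2 - 4) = (s - 2)*(s + 2)*(s + 2)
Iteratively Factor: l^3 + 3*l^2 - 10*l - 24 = (l + 2)*(l^2 + l - 12) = (l - 3)*(l + 2)*(l + 4)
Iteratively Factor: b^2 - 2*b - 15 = (b + 3)*(b - 5)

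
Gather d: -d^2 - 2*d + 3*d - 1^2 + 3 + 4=-d^2 + d + 6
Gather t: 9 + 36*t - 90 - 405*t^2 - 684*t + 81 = -405*t^2 - 648*t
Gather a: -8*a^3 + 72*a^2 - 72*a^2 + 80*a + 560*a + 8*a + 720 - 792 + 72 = -8*a^3 + 648*a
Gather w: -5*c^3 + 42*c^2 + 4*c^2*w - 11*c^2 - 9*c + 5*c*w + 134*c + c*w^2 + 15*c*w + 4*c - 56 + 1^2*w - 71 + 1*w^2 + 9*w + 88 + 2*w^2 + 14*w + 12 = -5*c^3 + 31*c^2 + 129*c + w^2*(c + 3) + w*(4*c^2 + 20*c + 24) - 27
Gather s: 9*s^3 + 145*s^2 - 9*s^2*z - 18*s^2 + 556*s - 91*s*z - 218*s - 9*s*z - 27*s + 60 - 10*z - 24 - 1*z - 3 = 9*s^3 + s^2*(127 - 9*z) + s*(311 - 100*z) - 11*z + 33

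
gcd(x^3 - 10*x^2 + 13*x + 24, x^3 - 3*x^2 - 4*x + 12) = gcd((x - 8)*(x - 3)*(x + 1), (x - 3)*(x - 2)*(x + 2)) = x - 3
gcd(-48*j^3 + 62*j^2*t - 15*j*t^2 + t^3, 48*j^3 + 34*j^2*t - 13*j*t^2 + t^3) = 48*j^2 - 14*j*t + t^2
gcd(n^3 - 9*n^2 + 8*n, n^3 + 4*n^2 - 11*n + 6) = n - 1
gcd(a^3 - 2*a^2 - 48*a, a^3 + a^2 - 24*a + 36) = a + 6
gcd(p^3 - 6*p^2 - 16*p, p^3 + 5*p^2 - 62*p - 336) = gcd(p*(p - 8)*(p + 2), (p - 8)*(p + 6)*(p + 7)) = p - 8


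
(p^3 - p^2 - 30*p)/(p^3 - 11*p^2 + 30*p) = (p + 5)/(p - 5)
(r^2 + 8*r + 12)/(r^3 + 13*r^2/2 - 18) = 2/(2*r - 3)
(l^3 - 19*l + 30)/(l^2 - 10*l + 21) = (l^2 + 3*l - 10)/(l - 7)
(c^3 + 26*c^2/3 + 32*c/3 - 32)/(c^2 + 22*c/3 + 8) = (3*c^2 + 8*c - 16)/(3*c + 4)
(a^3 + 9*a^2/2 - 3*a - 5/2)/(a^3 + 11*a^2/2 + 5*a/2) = (a - 1)/a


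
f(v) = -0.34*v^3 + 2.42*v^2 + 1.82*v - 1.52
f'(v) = -1.02*v^2 + 4.84*v + 1.82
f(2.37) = 11.86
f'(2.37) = 7.56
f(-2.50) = 14.37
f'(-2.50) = -16.66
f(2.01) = 9.15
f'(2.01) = 7.43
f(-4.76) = 81.32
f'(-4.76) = -44.33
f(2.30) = 11.33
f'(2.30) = 7.56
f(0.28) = -0.83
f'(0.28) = 3.10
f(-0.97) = -0.70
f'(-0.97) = -3.83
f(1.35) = 4.51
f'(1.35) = 6.50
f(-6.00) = 148.12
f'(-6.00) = -63.94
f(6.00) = 23.08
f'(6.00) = -5.86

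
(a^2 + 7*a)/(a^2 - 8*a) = (a + 7)/(a - 8)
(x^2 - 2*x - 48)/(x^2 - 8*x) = (x + 6)/x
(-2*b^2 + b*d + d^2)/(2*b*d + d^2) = (-b + d)/d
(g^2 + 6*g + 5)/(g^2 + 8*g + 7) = (g + 5)/(g + 7)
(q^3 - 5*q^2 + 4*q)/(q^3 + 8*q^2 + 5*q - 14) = q*(q - 4)/(q^2 + 9*q + 14)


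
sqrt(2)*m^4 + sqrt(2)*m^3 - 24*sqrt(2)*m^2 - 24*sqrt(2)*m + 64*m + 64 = (m - 2*sqrt(2))^2*(m + 4*sqrt(2))*(sqrt(2)*m + sqrt(2))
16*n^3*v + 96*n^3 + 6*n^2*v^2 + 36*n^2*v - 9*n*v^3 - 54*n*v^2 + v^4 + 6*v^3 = (-8*n + v)*(-2*n + v)*(n + v)*(v + 6)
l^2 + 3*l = l*(l + 3)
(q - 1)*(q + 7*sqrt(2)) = q^2 - q + 7*sqrt(2)*q - 7*sqrt(2)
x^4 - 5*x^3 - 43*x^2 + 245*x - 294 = (x - 7)*(x - 3)*(x - 2)*(x + 7)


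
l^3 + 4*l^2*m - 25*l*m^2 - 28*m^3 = (l - 4*m)*(l + m)*(l + 7*m)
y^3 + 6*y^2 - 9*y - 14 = (y - 2)*(y + 1)*(y + 7)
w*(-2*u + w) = -2*u*w + w^2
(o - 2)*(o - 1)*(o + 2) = o^3 - o^2 - 4*o + 4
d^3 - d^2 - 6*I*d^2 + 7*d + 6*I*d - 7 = (d - 1)*(d - 7*I)*(d + I)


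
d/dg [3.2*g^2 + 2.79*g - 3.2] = 6.4*g + 2.79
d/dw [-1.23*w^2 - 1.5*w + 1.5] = -2.46*w - 1.5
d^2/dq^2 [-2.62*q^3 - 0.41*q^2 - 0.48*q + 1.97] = -15.72*q - 0.82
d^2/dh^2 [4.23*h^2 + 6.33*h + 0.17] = 8.46000000000000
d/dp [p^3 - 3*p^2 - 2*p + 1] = 3*p^2 - 6*p - 2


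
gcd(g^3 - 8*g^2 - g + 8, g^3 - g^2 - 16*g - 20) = 1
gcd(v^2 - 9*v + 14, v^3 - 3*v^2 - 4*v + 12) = v - 2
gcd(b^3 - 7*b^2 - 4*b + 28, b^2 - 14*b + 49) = b - 7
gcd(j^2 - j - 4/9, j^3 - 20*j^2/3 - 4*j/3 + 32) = 1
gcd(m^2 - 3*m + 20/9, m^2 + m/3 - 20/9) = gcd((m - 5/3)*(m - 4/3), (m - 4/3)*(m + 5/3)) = m - 4/3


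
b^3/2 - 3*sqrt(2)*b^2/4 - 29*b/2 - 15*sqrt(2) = (b/2 + sqrt(2))*(b - 5*sqrt(2))*(b + 3*sqrt(2)/2)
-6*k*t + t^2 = t*(-6*k + t)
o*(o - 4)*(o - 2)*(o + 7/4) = o^4 - 17*o^3/4 - 5*o^2/2 + 14*o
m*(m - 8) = m^2 - 8*m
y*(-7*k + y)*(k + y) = -7*k^2*y - 6*k*y^2 + y^3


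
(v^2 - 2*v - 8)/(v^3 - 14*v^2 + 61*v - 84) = (v + 2)/(v^2 - 10*v + 21)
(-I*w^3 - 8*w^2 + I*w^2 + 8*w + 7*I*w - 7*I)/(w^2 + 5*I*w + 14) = (-I*w^3 + w^2*(-8 + I) + w*(8 + 7*I) - 7*I)/(w^2 + 5*I*w + 14)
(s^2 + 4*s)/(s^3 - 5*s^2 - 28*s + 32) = s/(s^2 - 9*s + 8)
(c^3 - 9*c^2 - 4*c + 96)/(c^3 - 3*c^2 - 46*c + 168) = (c^2 - 5*c - 24)/(c^2 + c - 42)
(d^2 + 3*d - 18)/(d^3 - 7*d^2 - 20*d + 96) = (d + 6)/(d^2 - 4*d - 32)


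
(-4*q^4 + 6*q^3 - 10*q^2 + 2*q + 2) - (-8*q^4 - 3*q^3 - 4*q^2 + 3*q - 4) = 4*q^4 + 9*q^3 - 6*q^2 - q + 6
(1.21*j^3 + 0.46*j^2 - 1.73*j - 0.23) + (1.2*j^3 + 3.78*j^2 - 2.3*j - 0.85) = 2.41*j^3 + 4.24*j^2 - 4.03*j - 1.08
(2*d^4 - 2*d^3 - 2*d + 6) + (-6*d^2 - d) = 2*d^4 - 2*d^3 - 6*d^2 - 3*d + 6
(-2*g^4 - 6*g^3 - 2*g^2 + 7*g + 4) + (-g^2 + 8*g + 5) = -2*g^4 - 6*g^3 - 3*g^2 + 15*g + 9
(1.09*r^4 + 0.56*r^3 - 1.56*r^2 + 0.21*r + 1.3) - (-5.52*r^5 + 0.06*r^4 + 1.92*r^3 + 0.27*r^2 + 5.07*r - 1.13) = 5.52*r^5 + 1.03*r^4 - 1.36*r^3 - 1.83*r^2 - 4.86*r + 2.43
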